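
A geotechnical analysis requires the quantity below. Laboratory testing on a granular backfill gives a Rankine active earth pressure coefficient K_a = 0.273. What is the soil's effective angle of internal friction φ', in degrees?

34.8°

K_a = tan²(45° − φ/2) ⇒ 45° − φ/2 = arctan(√0.273) = 27.59°.
φ = 2(45° − 27.59°) = 34.83°.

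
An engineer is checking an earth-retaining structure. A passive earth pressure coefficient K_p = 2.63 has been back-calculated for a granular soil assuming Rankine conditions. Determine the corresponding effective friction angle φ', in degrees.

26.7°

K_p = (1+sin φ)/(1−sin φ) ⇒ sin φ = (K_p − 1)/(K_p + 1) = 0.4490.
φ = arcsin(0.4490) = 26.68°.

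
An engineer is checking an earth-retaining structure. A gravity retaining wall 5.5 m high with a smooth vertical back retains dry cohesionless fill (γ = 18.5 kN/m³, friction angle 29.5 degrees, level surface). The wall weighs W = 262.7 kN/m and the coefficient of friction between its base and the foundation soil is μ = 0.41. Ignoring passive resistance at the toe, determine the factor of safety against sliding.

1.13

K_a = tan²(45° − 29.5°/2) = 0.3401.
P_a = ½K_aγH² = 0.5×0.3401×18.5×5.5² = 95.16 kN/m, acting at H/3 = 1.833 m above the base.
FS_sliding = μW / P_a = 0.41×262.7 / 95.16 = 1.132.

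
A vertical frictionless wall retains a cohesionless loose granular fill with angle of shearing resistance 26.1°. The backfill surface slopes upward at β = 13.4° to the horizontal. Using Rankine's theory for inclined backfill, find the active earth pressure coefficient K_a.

K_a = cos β · (cos β − √(cos²β − cos²φ)) / (cos β + √(cos²β − cos²φ)).
cos β = 0.9728, cos φ = 0.8980, √(cos²β − cos²φ) = 0.3740.
K_a = 0.9728 × (0.9728 − 0.3740)/(0.9728 + 0.3740) = 0.4325.

0.433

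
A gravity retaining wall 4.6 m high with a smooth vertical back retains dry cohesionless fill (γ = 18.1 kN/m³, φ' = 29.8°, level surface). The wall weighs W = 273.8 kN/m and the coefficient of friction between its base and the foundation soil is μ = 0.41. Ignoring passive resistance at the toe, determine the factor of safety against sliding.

K_a = tan²(45° − 29.8°/2) = 0.3360.
P_a = ½K_aγH² = 0.5×0.3360×18.1×4.6² = 64.35 kN/m, acting at H/3 = 1.533 m above the base.
FS_sliding = μW / P_a = 0.41×273.8 / 64.35 = 1.745.

1.74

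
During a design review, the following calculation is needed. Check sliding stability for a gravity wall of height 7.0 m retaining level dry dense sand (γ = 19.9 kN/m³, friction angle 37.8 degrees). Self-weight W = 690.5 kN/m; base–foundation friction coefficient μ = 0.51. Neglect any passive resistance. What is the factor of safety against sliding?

3.01

K_a = tan²(45° − 37.8°/2) = 0.2400.
P_a = ½K_aγH² = 0.5×0.2400×19.9×7.0² = 117.0 kN/m, acting at H/3 = 2.333 m above the base.
FS_sliding = μW / P_a = 0.51×690.5 / 117.0 = 3.010.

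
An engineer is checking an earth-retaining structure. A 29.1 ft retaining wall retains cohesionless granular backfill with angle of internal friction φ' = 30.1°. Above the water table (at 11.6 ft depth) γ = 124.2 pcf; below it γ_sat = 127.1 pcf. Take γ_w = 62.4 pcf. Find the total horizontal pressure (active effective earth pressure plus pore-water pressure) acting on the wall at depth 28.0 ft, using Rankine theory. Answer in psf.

1850 psf

K_a = (1 − sin φ)/(1 + sin φ) = 0.3320.
γ' = 127.1 − 62.4 = 64.70 pcf.
Effective vertical stress at 28.0 ft: σ'_v = 124.2×11.6 + 64.70×16.4 = 2502 psf.
σ'_h = K_a σ'_v = 0.3320 × 2502 = 830.6 psf; u = γ_w × 16.4 = 1023 psf.
Total σ_h = 830.6 + 1023 = 1854 psf.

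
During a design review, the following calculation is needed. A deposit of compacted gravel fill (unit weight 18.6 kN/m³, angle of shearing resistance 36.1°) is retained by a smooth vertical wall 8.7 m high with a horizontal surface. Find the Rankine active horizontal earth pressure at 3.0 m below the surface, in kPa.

14.4 kPa

K_a = (1 − sin φ)/(1 + sin φ) = 0.2585.
σ_h = K_a γ z = 0.2585 × 18.6 × 3.0 = 14.42 kPa.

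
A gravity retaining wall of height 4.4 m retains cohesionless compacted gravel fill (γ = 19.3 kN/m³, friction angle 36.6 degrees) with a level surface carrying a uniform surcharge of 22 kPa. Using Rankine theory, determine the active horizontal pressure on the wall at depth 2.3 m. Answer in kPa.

K_a = (1 − sin φ)/(1 + sin φ) = 0.2530.
σ_v = γz + q = 19.3 × 2.3 + 22 = 66.39 kPa.
σ_h = K_a σ_v = 0.2530 × 66.39 = 16.79 kPa.

16.8 kPa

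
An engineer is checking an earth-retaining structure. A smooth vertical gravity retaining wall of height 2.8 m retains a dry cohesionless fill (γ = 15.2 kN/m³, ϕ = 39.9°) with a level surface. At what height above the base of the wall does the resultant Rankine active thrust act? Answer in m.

0.933 m

K_a = 0.2184.
The pressure distribution is triangular, so the resultant acts at H/3 above the base = 2.8/3 = 0.9333 m.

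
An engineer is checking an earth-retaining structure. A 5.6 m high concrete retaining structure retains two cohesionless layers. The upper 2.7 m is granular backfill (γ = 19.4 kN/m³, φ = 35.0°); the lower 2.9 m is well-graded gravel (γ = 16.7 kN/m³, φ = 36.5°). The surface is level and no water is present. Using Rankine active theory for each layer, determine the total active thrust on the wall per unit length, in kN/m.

75.6 kN/m

K_a1 = tan²(45°−35.0°/2) = 0.2710; K_a2 = tan²(45°−36.5°/2) = 0.2541.
Layer 1: σ at base = K_a1 γ₁ h₁ = 14.19 kPa; P₁ = ½×14.19×2.7 = 19.16.
Layer 2: σ_v at top = γ₁h₁ = 52.38; σ_h top = K_a2×52.38 = 13.31; σ_h base = K_a2×(52.38+16.7×2.9) = 25.61.
P₂ = ½(13.31+25.61)×2.9 = 56.43. Total P_a = 19.16+56.43 = 75.60 kN/m.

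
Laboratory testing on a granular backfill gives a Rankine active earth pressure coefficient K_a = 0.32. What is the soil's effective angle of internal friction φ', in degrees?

31.0°

K_a = tan²(45° − φ/2) ⇒ 45° − φ/2 = arctan(√0.32) = 29.50°.
φ = 2(45° − 29.50°) = 31.01°.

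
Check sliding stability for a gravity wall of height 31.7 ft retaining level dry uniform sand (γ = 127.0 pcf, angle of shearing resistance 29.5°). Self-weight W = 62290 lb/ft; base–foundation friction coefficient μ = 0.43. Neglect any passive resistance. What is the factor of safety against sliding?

1.23

K_a = tan²(45° − 29.5°/2) = 0.3401.
P_a = ½K_aγH² = 0.5×0.3401×127.0×31.7² = 21700 lb/ft, acting at H/3 = 10.57 ft above the base.
FS_sliding = μW / P_a = 0.43×62290 / 21700 = 1.234.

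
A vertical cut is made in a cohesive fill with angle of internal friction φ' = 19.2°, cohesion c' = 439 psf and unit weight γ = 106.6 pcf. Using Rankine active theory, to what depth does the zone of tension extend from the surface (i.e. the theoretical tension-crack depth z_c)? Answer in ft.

11.6 ft

K_a = tan²(45° − 19.2°/2) = 0.5050; √K_a = 0.7107.
The active pressure is zero where K_a γ z = 2c√K_a, so z_c = 2c/(γ√K_a) = 2×439/(106.6×0.7107) = 11.59 ft.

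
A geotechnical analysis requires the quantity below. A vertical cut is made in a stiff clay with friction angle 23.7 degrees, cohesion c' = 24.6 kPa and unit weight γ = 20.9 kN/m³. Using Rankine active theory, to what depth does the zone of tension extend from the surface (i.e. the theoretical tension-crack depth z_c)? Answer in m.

K_a = tan²(45° − 23.7°/2) = 0.4266; √K_a = 0.6531.
The active pressure is zero where K_a γ z = 2c√K_a, so z_c = 2c/(γ√K_a) = 2×24.6/(20.9×0.6531) = 3.604 m.

3.60 m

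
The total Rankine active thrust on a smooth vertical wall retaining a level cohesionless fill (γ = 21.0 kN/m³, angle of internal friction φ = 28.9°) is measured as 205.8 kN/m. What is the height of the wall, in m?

K_a = 0.3484. P_a = ½ K_a γ H² ⇒ H = √(2P_a/(K_a γ)).
H = √(2×205.8/(0.3484×21.0)) = 7.501 m.

7.50 m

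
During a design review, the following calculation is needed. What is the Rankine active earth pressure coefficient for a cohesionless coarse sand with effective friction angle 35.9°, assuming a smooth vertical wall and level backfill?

K_a = (1 − sin φ)/(1 + sin φ) = (1 − sin 35.9°)/(1 + sin 35.9°) = 0.2607.

0.261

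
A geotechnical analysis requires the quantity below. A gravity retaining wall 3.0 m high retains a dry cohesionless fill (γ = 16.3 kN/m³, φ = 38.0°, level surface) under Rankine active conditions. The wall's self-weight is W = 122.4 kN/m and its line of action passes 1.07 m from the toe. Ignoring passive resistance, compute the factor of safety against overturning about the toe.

K_a = tan²(45° − 38.0°/2) = 0.2379.
P_a = ½K_aγH² = 0.5×0.2379×16.3×3.0² = 17.45 kN/m, acting at H/3 = 1.000 m above the base.
Overturning moment M_o = P_a × H/3 = 17.45 × 1.000 = 17.45.
Resisting moment M_r = W × 1.07 = 122.4 × 1.07 = 131.0.
FS_overturning = M_r/M_o = 131.0/17.45 = 7.506.

7.51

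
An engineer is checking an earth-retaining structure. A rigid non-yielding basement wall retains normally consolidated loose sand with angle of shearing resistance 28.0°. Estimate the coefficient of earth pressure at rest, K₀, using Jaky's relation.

0.531

K₀ = 1 − sin φ' = 1 − sin 28.0° = 0.5305.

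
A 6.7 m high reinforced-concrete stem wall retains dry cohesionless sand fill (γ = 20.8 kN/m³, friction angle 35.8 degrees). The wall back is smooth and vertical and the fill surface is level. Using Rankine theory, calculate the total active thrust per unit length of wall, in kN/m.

K_a = tan²(45° − φ/2) = 0.2619.
P_a = ½ K_a γ H² = 0.5 × 0.2619 × 20.8 × 6.7² = 122.3 kN/m.

122 kN/m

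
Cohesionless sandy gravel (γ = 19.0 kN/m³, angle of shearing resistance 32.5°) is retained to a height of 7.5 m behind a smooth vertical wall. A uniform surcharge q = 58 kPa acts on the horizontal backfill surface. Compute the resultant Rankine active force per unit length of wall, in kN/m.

292 kN/m

K_a = tan²(45° − φ/2) = 0.3010.
Soil triangle: ½ K_a γ H² = 0.5×0.3010×19.0×7.5² = 160.8 kN/m.
Surcharge rectangle: K_a q H = 0.3010×58×7.5 = 130.9 kN/m.
Total = 160.8 + 130.9 = 291.8 kN/m.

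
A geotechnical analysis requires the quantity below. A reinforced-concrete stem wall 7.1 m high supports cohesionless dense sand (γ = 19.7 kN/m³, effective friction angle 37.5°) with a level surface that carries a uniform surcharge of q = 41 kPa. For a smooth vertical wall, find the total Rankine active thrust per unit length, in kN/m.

K_a = tan²(45° − φ/2) = 0.2432.
Soil triangle: ½ K_a γ H² = 0.5×0.2432×19.7×7.1² = 120.8 kN/m.
Surcharge rectangle: K_a q H = 0.2432×41×7.1 = 70.79 kN/m.
Total = 120.8 + 70.79 = 191.5 kN/m.

192 kN/m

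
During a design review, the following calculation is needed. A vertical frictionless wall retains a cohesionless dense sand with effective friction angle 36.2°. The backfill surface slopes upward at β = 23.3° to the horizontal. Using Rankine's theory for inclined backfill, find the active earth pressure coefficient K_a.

K_a = cos β · (cos β − √(cos²β − cos²φ)) / (cos β + √(cos²β − cos²φ)).
cos β = 0.9184, cos φ = 0.8070, √(cos²β − cos²φ) = 0.4386.
K_a = 0.9184 × (0.9184 − 0.4386)/(0.9184 + 0.4386) = 0.3248.

0.325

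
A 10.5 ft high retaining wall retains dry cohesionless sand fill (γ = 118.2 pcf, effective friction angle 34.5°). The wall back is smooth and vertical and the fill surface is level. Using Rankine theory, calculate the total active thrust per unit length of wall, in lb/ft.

1800 lb/ft

K_a = tan²(45° − φ/2) = 0.2768.
P_a = ½ K_a γ H² = 0.5 × 0.2768 × 118.2 × 10.5² = 1804 lb/ft.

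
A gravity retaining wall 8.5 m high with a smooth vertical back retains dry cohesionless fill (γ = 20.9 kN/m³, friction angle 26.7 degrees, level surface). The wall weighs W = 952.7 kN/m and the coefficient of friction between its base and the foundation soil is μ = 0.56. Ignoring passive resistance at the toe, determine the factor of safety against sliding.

K_a = tan²(45° − 26.7°/2) = 0.3800.
P_a = ½K_aγH² = 0.5×0.3800×20.9×8.5² = 286.9 kN/m, acting at H/3 = 2.833 m above the base.
FS_sliding = μW / P_a = 0.56×952.7 / 286.9 = 1.860.

1.86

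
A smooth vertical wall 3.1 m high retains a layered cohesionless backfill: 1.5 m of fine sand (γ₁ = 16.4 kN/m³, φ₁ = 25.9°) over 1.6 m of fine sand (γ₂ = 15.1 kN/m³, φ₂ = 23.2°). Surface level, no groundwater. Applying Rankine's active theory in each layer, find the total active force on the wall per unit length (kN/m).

32.7 kN/m

K_a1 = tan²(45°−25.9°/2) = 0.3920; K_a2 = tan²(45°−23.2°/2) = 0.4348.
Layer 1: σ at base = K_a1 γ₁ h₁ = 9.643 kPa; P₁ = ½×9.643×1.5 = 7.232.
Layer 2: σ_v at top = γ₁h₁ = 24.60; σ_h top = K_a2×24.60 = 10.70; σ_h base = K_a2×(24.60+15.1×1.6) = 21.20.
P₂ = ½(10.70+21.20)×1.6 = 25.52. Total P_a = 7.232+25.52 = 32.75 kN/m.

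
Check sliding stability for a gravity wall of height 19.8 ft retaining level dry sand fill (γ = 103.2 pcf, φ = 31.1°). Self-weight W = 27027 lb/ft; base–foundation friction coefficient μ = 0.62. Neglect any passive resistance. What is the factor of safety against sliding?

2.60

K_a = tan²(45° − 31.1°/2) = 0.3188.
P_a = ½K_aγH² = 0.5×0.3188×103.2×19.8² = 6449 lb/ft, acting at H/3 = 6.600 ft above the base.
FS_sliding = μW / P_a = 0.62×27027 / 6449 = 2.598.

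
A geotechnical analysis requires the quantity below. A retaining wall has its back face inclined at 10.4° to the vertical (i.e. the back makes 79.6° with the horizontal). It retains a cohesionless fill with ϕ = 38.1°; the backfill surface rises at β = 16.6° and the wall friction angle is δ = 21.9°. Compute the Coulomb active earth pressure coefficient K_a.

K_a = sin²(α+φ) / [sin²α · sin(α−δ) · (1 + √{sin(φ+δ)sin(φ−β) / (sin(α−δ)sin(α+β))})²].
With α = 79.6°, φ = 38.1°, δ = 21.9°, β = 16.6°: K_a = 0.3677.

0.368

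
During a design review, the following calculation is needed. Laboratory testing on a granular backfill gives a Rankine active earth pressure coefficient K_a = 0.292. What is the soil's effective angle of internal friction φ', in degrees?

33.2°

K_a = tan²(45° − φ/2) ⇒ 45° − φ/2 = arctan(√0.292) = 28.39°.
φ = 2(45° − 28.39°) = 33.23°.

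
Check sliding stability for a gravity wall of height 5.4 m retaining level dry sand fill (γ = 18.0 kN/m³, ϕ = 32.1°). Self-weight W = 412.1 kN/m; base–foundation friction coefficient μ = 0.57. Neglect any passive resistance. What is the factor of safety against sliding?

K_a = tan²(45° − 32.1°/2) = 0.3060.
P_a = ½K_aγH² = 0.5×0.3060×18.0×5.4² = 80.31 kN/m, acting at H/3 = 1.800 m above the base.
FS_sliding = μW / P_a = 0.57×412.1 / 80.31 = 2.925.

2.93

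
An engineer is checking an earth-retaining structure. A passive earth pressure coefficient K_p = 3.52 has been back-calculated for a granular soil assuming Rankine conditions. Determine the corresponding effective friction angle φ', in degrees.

33.9°

K_p = (1+sin φ)/(1−sin φ) ⇒ sin φ = (K_p − 1)/(K_p + 1) = 0.5575.
φ = arcsin(0.5575) = 33.88°.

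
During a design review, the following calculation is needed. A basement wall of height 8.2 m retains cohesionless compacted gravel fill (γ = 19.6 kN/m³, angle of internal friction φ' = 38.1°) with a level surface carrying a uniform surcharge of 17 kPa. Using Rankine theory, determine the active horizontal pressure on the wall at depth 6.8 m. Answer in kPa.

35.6 kPa

K_a = (1 − sin φ)/(1 + sin φ) = 0.2368.
σ_v = γz + q = 19.6 × 6.8 + 17 = 150.3 kPa.
σ_h = K_a σ_v = 0.2368 × 150.3 = 35.59 kPa.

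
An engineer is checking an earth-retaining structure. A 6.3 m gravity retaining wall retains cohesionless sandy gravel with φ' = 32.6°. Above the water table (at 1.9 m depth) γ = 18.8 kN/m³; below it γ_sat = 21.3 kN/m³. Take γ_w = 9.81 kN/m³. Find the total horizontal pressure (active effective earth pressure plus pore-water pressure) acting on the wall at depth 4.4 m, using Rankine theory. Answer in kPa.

43.8 kPa

K_a = (1 − sin φ)/(1 + sin φ) = 0.2997.
γ' = 21.3 − 9.81 = 11.49 kN/m³.
Effective vertical stress at 4.4 m: σ'_v = 18.8×1.9 + 11.49×2.50 = 64.45 kPa.
σ'_h = K_a σ'_v = 0.2997 × 64.45 = 19.32 kPa; u = γ_w × 2.50 = 24.53 kPa.
Total σ_h = 19.32 + 24.53 = 43.84 kPa.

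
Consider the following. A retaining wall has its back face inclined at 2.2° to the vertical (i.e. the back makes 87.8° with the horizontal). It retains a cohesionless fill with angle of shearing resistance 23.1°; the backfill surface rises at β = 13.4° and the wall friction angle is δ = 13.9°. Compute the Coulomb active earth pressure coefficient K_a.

K_a = sin²(α+φ) / [sin²α · sin(α−δ) · (1 + √{sin(φ+δ)sin(φ−β) / (sin(α−δ)sin(α+β))})²].
With α = 87.8°, φ = 23.1°, δ = 13.9°, β = 13.4°: K_a = 0.5158.

0.516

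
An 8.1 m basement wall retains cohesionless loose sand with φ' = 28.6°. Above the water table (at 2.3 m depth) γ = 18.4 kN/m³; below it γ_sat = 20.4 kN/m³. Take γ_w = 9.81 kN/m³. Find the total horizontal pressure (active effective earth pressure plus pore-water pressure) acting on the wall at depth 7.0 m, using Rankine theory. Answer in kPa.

K_a = (1 − sin φ)/(1 + sin φ) = 0.3525.
γ' = 20.4 − 9.81 = 10.59 kN/m³.
Effective vertical stress at 7.0 m: σ'_v = 18.4×2.3 + 10.59×4.70 = 92.09 kPa.
σ'_h = K_a σ'_v = 0.3525 × 92.09 = 32.47 kPa; u = γ_w × 4.70 = 46.11 kPa.
Total σ_h = 32.47 + 46.11 = 78.57 kPa.

78.6 kPa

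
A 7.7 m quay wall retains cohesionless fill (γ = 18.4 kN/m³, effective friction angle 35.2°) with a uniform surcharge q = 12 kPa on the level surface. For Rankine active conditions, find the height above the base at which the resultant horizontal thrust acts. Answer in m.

2.75 m

K_a = 0.2687.
Triangular part P₁ = ½K_aγH² = 146.6 at H/3 = 2.567 m; rectangular part P₂ = K_a q H = 24.83 at H/2 = 3.850 m.
ȳ = (P₁·2.567 + P₂·3.850)/(P₁+P₂) = 2.753 m.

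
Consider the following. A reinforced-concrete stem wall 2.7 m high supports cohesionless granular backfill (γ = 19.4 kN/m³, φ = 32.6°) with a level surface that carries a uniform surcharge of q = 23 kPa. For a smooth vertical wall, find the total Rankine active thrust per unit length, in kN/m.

39.8 kN/m

K_a = tan²(45° − φ/2) = 0.2997.
Soil triangle: ½ K_a γ H² = 0.5×0.2997×19.4×2.7² = 21.20 kN/m.
Surcharge rectangle: K_a q H = 0.2997×23×2.7 = 18.61 kN/m.
Total = 21.20 + 18.61 = 39.81 kN/m.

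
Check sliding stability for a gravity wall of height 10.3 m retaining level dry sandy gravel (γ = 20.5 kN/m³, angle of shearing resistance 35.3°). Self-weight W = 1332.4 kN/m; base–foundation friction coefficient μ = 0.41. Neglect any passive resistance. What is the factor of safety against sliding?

1.88

K_a = tan²(45° − 35.3°/2) = 0.2675.
P_a = ½K_aγH² = 0.5×0.2675×20.5×10.3² = 290.9 kN/m, acting at H/3 = 3.433 m above the base.
FS_sliding = μW / P_a = 0.41×1332.4 / 290.9 = 1.878.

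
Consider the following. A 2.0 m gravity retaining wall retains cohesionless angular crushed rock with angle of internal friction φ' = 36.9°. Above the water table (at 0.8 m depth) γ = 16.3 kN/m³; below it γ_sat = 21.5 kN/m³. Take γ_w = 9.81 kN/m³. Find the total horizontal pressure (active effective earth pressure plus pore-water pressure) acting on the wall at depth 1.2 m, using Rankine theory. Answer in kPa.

K_a = (1 − sin φ)/(1 + sin φ) = 0.2497.
γ' = 21.5 − 9.81 = 11.69 kN/m³.
Effective vertical stress at 1.2 m: σ'_v = 16.3×0.8 + 11.69×0.400 = 17.72 kPa.
σ'_h = K_a σ'_v = 0.2497 × 17.72 = 4.423 kPa; u = γ_w × 0.400 = 3.924 kPa.
Total σ_h = 4.423 + 3.924 = 8.347 kPa.

8.35 kPa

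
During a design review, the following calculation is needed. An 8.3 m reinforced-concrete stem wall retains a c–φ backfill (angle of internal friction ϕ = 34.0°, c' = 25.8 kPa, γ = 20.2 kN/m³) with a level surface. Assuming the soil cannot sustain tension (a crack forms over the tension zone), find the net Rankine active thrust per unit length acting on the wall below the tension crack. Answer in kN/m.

K_a = 0.2827; √K_a = 0.5317.
Tension-crack depth z_c = 2c/(γ√K_a) = 2×25.8/(20.2×0.5317) = 4.804 m.
σ_a at base = K_a γ H − 2c√K_a = 0.2827×20.2×8.3 − 2×25.8×0.5317 = 19.96 kPa.
P_a = ½ × 19.96 × (H − z_c) = 0.5×19.96×3.496 = 34.89 kN/m.

34.9 kN/m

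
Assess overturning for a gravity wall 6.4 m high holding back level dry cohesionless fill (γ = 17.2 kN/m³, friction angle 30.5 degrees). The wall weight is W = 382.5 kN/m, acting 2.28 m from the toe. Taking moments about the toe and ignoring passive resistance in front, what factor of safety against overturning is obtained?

3.55

K_a = tan²(45° − 30.5°/2) = 0.3267.
P_a = ½K_aγH² = 0.5×0.3267×17.2×6.4² = 115.1 kN/m, acting at H/3 = 2.133 m above the base.
Overturning moment M_o = P_a × H/3 = 115.1 × 2.133 = 245.5.
Resisting moment M_r = W × 2.28 = 382.5 × 2.28 = 872.1.
FS_overturning = M_r/M_o = 872.1/245.5 = 3.553.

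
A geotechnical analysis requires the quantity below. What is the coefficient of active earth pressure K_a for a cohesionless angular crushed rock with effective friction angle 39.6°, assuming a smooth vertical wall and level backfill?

K_a = (1 − sin φ)/(1 + sin φ) = (1 − sin 39.6°)/(1 + sin 39.6°) = 0.2214.

0.221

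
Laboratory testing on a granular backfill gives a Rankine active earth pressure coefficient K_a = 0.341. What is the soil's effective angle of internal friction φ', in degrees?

K_a = tan²(45° − φ/2) ⇒ 45° − φ/2 = arctan(√0.341) = 30.28°.
φ = 2(45° − 30.28°) = 29.43°.

29.4°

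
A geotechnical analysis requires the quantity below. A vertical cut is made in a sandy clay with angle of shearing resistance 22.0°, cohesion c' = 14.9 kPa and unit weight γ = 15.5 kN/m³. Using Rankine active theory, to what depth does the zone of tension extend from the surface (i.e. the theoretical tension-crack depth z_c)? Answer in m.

K_a = tan²(45° − 22.0°/2) = 0.4550; √K_a = 0.6745.
The active pressure is zero where K_a γ z = 2c√K_a, so z_c = 2c/(γ√K_a) = 2×14.9/(15.5×0.6745) = 2.850 m.

2.85 m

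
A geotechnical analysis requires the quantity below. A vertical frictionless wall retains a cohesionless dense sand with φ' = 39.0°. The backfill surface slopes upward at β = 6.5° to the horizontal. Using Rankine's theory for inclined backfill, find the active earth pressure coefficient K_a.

K_a = cos β · (cos β − √(cos²β − cos²φ)) / (cos β + √(cos²β − cos²φ)).
cos β = 0.9936, cos φ = 0.7771, √(cos²β − cos²φ) = 0.6191.
K_a = 0.9936 × (0.9936 − 0.6191)/(0.9936 + 0.6191) = 0.2307.

0.231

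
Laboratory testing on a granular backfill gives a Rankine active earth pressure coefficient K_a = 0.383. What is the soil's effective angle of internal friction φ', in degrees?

K_a = tan²(45° − φ/2) ⇒ 45° − φ/2 = arctan(√0.383) = 31.75°.
φ = 2(45° − 31.75°) = 26.50°.

26.5°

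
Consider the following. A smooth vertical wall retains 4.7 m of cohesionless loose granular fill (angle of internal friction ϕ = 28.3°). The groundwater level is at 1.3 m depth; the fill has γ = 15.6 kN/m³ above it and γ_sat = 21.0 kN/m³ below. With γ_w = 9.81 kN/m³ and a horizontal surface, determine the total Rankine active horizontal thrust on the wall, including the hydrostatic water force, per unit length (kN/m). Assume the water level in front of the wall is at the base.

109 kN/m

K_a = tan²(45° − φ/2) = 0.3568.
γ' = 21.0 − 9.81 = 11.19 kN/m³. Depth below WT = 3.4 m.
σ'_h at WT = K_a γ d_w = 7.235 kPa; at base = 7.235 + K_a γ' × 3.4 = 20.81 kPa.
P₁ (0–1.3 m) = ½×7.235×1.3 = 4.703. P₂ (1.3–4.7 m) = ½(7.235+20.81)×3.4 = 47.68.
P_w = ½ γ_w h₂² = 0.5×9.81×3.4² = 56.70. Total = 4.703+47.68+56.70 = 109.1 kN/m.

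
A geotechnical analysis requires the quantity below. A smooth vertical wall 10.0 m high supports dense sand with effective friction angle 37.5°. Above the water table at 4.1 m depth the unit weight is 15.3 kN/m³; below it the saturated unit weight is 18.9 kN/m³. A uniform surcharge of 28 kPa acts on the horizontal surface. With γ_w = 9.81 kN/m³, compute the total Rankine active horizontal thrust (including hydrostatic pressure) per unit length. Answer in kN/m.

K_a = tan²(45° − φ/2) = 0.2432.
γ' = 18.9 − 9.81 = 9.090 kN/m³. h₂ = H − d_w = 5.9 m.
σ'_h: at surface K_a·q = 6.809; at WT K_a(q+γd_w) = 22.06; at base K_a(q+γd_w+γ'h₂) = 35.11 kPa.
P₁ = ½(6.809+22.06)×4.1 = 59.19; P₂ = ½(22.06+35.11)×5.9 = 168.7; P_w = ½γ_w h₂² = 170.7.
Total = 59.19+168.7+170.7 = 398.6 kN/m.

399 kN/m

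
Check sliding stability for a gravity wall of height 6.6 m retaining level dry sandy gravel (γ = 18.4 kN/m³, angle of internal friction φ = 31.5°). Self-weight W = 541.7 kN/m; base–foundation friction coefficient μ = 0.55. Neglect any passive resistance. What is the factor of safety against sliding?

K_a = tan²(45° − 31.5°/2) = 0.3136.
P_a = ½K_aγH² = 0.5×0.3136×18.4×6.6² = 125.7 kN/m, acting at H/3 = 2.200 m above the base.
FS_sliding = μW / P_a = 0.55×541.7 / 125.7 = 2.370.

2.37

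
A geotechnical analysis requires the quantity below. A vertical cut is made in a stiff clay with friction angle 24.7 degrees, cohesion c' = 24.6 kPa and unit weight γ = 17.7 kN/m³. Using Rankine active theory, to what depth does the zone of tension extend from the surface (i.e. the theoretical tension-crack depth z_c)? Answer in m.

K_a = tan²(45° − 24.7°/2) = 0.4106; √K_a = 0.6408.
The active pressure is zero where K_a γ z = 2c√K_a, so z_c = 2c/(γ√K_a) = 2×24.6/(17.7×0.6408) = 4.338 m.

4.34 m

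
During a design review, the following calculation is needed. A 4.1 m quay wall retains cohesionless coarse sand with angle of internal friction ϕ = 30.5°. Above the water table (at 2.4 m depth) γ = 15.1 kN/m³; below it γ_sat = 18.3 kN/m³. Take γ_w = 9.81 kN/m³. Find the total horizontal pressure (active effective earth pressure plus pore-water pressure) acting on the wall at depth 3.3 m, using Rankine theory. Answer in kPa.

23.2 kPa

K_a = (1 − sin φ)/(1 + sin φ) = 0.3267.
γ' = 18.3 − 9.81 = 8.490 kN/m³.
Effective vertical stress at 3.3 m: σ'_v = 15.1×2.4 + 8.490×0.900 = 43.88 kPa.
σ'_h = K_a σ'_v = 0.3267 × 43.88 = 14.33 kPa; u = γ_w × 0.900 = 8.829 kPa.
Total σ_h = 14.33 + 8.829 = 23.16 kPa.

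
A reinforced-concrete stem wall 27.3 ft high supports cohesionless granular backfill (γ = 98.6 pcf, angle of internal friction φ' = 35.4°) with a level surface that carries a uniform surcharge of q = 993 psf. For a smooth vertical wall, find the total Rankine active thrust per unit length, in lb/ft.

17000 lb/ft

K_a = tan²(45° − φ/2) = 0.2664.
Soil triangle: ½ K_a γ H² = 0.5×0.2664×98.6×27.3² = 9788 lb/ft.
Surcharge rectangle: K_a q H = 0.2664×993×27.3 = 7222 lb/ft.
Total = 9788 + 7222 = 17010 lb/ft.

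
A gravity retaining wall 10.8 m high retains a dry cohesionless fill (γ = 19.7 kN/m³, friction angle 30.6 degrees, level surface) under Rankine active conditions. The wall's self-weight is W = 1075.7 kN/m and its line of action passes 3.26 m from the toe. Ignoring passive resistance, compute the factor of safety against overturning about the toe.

2.61

K_a = tan²(45° − 30.6°/2) = 0.3253.
P_a = ½K_aγH² = 0.5×0.3253×19.7×10.8² = 373.8 kN/m, acting at H/3 = 3.600 m above the base.
Overturning moment M_o = P_a × H/3 = 373.8 × 3.600 = 1346.
Resisting moment M_r = W × 3.26 = 1075.7 × 3.26 = 3507.
FS_overturning = M_r/M_o = 3507/1346 = 2.606.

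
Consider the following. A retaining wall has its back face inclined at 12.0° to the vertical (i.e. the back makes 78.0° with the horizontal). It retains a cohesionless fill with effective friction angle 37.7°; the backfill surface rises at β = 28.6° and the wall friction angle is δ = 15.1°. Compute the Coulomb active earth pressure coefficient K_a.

0.497

K_a = sin²(α+φ) / [sin²α · sin(α−δ) · (1 + √{sin(φ+δ)sin(φ−β) / (sin(α−δ)sin(α+β))})²].
With α = 78.0°, φ = 37.7°, δ = 15.1°, β = 28.6°: K_a = 0.4975.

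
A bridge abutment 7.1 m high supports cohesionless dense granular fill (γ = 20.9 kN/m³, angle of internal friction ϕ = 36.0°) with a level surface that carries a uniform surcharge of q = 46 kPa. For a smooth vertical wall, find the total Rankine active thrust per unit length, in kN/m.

222 kN/m

K_a = tan²(45° − φ/2) = 0.2596.
Soil triangle: ½ K_a γ H² = 0.5×0.2596×20.9×7.1² = 136.8 kN/m.
Surcharge rectangle: K_a q H = 0.2596×46×7.1 = 84.79 kN/m.
Total = 136.8 + 84.79 = 221.6 kN/m.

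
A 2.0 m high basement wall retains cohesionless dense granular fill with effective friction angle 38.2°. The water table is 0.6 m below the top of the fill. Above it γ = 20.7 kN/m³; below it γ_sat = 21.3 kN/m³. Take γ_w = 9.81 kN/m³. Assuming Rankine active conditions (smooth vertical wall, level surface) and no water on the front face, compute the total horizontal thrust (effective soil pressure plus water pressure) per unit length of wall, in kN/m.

17.2 kN/m

K_a = tan²(45° − φ/2) = 0.2358.
γ' = 21.3 − 9.81 = 11.49 kN/m³. Depth below WT = 1.4 m.
σ'_h at WT = K_a γ d_w = 2.928 kPa; at base = 2.928 + K_a γ' × 1.4 = 6.721 kPa.
P₁ (0–0.6 m) = ½×2.928×0.6 = 0.8785. P₂ (0.6–2.0 m) = ½(2.928+6.721)×1.4 = 6.755.
P_w = ½ γ_w h₂² = 0.5×9.81×1.4² = 9.614. Total = 0.8785+6.755+9.614 = 17.25 kN/m.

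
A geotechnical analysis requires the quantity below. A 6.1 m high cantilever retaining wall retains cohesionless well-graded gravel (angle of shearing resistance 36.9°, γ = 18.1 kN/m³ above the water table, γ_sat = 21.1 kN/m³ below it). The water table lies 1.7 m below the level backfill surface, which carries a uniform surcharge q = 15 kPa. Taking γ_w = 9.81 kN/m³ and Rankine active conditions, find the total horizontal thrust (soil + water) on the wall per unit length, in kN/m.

185 kN/m

K_a = tan²(45° − φ/2) = 0.2497.
γ' = 21.1 − 9.81 = 11.29 kN/m³. h₂ = H − d_w = 4.4 m.
σ'_h: at surface K_a·q = 3.745; at WT K_a(q+γd_w) = 11.43; at base K_a(q+γd_w+γ'h₂) = 23.83 kPa.
P₁ = ½(3.745+11.43)×1.7 = 12.90; P₂ = ½(11.43+23.83)×4.4 = 77.57; P_w = ½γ_w h₂² = 94.96.
Total = 12.90+77.57+94.96 = 185.4 kN/m.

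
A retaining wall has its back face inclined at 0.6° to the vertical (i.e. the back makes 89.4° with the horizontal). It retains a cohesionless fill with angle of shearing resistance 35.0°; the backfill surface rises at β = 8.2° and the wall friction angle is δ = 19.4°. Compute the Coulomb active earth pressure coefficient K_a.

K_a = sin²(α+φ) / [sin²α · sin(α−δ) · (1 + √{sin(φ+δ)sin(φ−β) / (sin(α−δ)sin(α+β))})²].
With α = 89.4°, φ = 35.0°, δ = 19.4°, β = 8.2°: K_a = 0.2736.

0.274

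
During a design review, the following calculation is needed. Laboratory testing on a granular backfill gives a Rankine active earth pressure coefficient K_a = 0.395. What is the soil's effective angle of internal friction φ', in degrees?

25.7°

K_a = tan²(45° − φ/2) ⇒ 45° − φ/2 = arctan(√0.395) = 32.15°.
φ = 2(45° − 32.15°) = 25.70°.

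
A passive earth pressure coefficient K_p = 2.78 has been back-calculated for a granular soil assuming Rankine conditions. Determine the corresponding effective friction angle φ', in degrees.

K_p = (1+sin φ)/(1−sin φ) ⇒ sin φ = (K_p − 1)/(K_p + 1) = 0.4709.
φ = arcsin(0.4709) = 28.09°.

28.1°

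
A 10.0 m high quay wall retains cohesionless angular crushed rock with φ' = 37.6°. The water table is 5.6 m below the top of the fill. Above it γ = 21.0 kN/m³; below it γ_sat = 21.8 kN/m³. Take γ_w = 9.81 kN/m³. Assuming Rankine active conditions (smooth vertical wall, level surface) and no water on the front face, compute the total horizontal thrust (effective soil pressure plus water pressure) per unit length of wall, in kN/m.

K_a = tan²(45° − φ/2) = 0.2421.
γ' = 21.8 − 9.81 = 11.99 kN/m³. Depth below WT = 4.4 m.
σ'_h at WT = K_a γ d_w = 28.47 kPa; at base = 28.47 + K_a γ' × 4.4 = 41.25 kPa.
P₁ (0–5.6 m) = ½×28.47×5.6 = 79.73. P₂ (5.6–10.0 m) = ½(28.47+41.25)×4.4 = 153.4.
P_w = ½ γ_w h₂² = 0.5×9.81×4.4² = 94.96. Total = 79.73+153.4+94.96 = 328.1 kN/m.

328 kN/m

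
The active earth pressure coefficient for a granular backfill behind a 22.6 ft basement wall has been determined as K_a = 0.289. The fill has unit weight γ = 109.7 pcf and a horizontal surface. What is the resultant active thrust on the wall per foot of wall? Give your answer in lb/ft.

P = ½ K_a γ H² = 0.5 × 0.289 × 109.7 × 22.6² = 8096 lb/ft.

8100 lb/ft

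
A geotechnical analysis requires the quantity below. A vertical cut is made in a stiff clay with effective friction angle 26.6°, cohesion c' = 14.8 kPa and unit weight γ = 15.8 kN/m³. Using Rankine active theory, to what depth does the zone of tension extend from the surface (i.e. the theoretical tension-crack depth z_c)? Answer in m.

3.03 m

K_a = tan²(45° − 26.6°/2) = 0.3814; √K_a = 0.6176.
The active pressure is zero where K_a γ z = 2c√K_a, so z_c = 2c/(γ√K_a) = 2×14.8/(15.8×0.6176) = 3.033 m.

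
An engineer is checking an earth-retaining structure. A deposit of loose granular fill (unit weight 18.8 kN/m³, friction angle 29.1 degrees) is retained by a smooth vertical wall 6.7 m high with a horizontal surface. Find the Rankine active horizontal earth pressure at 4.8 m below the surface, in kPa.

K_a = (1 − sin φ)/(1 + sin φ) = 0.3456.
σ_h = K_a γ z = 0.3456 × 18.8 × 4.8 = 31.19 kPa.

31.2 kPa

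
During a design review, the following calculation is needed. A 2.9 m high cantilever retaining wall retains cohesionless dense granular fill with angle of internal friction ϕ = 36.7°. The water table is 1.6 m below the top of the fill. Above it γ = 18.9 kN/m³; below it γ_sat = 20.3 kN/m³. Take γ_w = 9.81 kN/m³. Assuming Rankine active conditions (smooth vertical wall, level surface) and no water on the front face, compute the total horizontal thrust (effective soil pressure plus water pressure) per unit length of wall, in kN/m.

26.5 kN/m

K_a = tan²(45° − φ/2) = 0.2519.
γ' = 20.3 − 9.81 = 10.49 kN/m³. Depth below WT = 1.3 m.
σ'_h at WT = K_a γ d_w = 7.616 kPa; at base = 7.616 + K_a γ' × 1.3 = 11.05 kPa.
P₁ (0–1.6 m) = ½×7.616×1.6 = 6.093. P₂ (1.6–2.9 m) = ½(7.616+11.05)×1.3 = 12.13.
P_w = ½ γ_w h₂² = 0.5×9.81×1.3² = 8.289. Total = 6.093+12.13+8.289 = 26.52 kN/m.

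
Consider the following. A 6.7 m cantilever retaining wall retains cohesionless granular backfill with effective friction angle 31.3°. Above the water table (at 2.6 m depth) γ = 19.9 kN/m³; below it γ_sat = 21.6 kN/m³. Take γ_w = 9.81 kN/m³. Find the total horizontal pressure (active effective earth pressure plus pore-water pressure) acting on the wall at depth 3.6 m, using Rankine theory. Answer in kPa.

29.9 kPa

K_a = (1 − sin φ)/(1 + sin φ) = 0.3162.
γ' = 21.6 − 9.81 = 11.79 kN/m³.
Effective vertical stress at 3.6 m: σ'_v = 19.9×2.6 + 11.79×1.00 = 63.53 kPa.
σ'_h = K_a σ'_v = 0.3162 × 63.53 = 20.09 kPa; u = γ_w × 1.00 = 9.810 kPa.
Total σ_h = 20.09 + 9.810 = 29.90 kPa.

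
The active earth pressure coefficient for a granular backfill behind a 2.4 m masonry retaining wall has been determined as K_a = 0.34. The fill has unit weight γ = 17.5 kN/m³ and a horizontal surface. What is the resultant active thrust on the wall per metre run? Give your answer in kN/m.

17.1 kN/m

P = ½ K_a γ H² = 0.5 × 0.34 × 17.5 × 2.4² = 17.14 kN/m.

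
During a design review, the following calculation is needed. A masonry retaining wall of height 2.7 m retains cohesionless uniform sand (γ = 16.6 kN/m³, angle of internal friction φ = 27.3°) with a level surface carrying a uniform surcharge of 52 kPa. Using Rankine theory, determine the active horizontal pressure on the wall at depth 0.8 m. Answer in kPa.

24.2 kPa

K_a = (1 − sin φ)/(1 + sin φ) = 0.3711.
σ_v = γz + q = 16.6 × 0.8 + 52 = 65.28 kPa.
σ_h = K_a σ_v = 0.3711 × 65.28 = 24.23 kPa.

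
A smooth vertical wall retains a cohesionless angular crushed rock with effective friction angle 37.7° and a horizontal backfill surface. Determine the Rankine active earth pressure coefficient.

K_a = tan²(45° − φ/2) = tan²(26.15°) = 0.2411.

0.241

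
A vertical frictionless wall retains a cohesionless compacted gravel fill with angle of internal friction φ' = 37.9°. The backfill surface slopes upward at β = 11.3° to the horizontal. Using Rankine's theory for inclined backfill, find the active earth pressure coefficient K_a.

K_a = cos β · (cos β − √(cos²β − cos²φ)) / (cos β + √(cos²β − cos²φ)).
cos β = 0.9806, cos φ = 0.7891, √(cos²β − cos²φ) = 0.5822.
K_a = 0.9806 × (0.9806 − 0.5822)/(0.9806 + 0.5822) = 0.2500.

0.250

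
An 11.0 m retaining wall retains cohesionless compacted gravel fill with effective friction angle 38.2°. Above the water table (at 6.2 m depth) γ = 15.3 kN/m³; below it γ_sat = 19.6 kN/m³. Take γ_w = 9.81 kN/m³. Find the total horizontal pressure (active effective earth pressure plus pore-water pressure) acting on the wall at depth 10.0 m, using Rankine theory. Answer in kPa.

K_a = (1 − sin φ)/(1 + sin φ) = 0.2358.
γ' = 19.6 − 9.81 = 9.790 kN/m³.
Effective vertical stress at 10.0 m: σ'_v = 15.3×6.2 + 9.790×3.80 = 132.1 kPa.
σ'_h = K_a σ'_v = 0.2358 × 132.1 = 31.14 kPa; u = γ_w × 3.80 = 37.28 kPa.
Total σ_h = 31.14 + 37.28 = 68.42 kPa.

68.4 kPa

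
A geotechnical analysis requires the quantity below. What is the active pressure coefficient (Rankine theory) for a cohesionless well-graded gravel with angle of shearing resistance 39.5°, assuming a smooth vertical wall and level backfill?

0.222

K_a = (1 − sin φ)/(1 + sin φ) = (1 − sin 39.5°)/(1 + sin 39.5°) = 0.2224.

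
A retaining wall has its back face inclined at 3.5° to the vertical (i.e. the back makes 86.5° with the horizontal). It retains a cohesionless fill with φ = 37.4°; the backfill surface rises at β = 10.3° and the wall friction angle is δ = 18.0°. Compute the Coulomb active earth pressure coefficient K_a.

0.277

K_a = sin²(α+φ) / [sin²α · sin(α−δ) · (1 + √{sin(φ+δ)sin(φ−β) / (sin(α−δ)sin(α+β))})²].
With α = 86.5°, φ = 37.4°, δ = 18.0°, β = 10.3°: K_a = 0.2773.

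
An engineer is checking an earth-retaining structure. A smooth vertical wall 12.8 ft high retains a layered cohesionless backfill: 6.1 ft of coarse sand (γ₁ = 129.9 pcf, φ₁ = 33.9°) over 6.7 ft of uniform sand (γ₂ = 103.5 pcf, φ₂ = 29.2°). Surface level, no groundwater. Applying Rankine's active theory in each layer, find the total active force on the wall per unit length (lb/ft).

3310 lb/ft

K_a1 = tan²(45°−33.9°/2) = 0.2839; K_a2 = tan²(45°−29.2°/2) = 0.3442.
Layer 1: σ at base = K_a1 γ₁ h₁ = 225.0 psf; P₁ = ½×225.0×6.1 = 686.1.
Layer 2: σ_v at top = γ₁h₁ = 792.4; σ_h top = K_a2×792.4 = 272.8; σ_h base = K_a2×(792.4+103.5×6.7) = 511.4.
P₂ = ½(272.8+511.4)×6.7 = 2627. Total P_a = 686.1+2627 = 3313 lb/ft.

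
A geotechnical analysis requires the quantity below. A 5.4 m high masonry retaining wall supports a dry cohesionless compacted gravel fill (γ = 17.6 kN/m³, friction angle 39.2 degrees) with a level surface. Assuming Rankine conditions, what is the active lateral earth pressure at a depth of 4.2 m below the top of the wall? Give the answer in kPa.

K_a = (1 − sin φ)/(1 + sin φ) = 0.2255.
σ_h = K_a γ z = 0.2255 × 17.6 × 4.2 = 16.67 kPa.

16.7 kPa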